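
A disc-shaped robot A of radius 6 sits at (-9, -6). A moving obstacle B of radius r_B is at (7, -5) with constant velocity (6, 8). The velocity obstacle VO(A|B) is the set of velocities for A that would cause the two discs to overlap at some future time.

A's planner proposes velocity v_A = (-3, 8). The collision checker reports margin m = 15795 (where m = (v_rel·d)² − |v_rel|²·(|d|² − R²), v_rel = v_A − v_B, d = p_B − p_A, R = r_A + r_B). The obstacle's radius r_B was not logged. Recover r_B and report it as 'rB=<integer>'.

m = 15795
d = (16, 1);  v_rel = (-9, 0),  |v_rel|² = 81
v_rel×d = (-9)·(1) − (0)·(16) = -9
since m = R²·81 − (-9)²:  R² = (81 + 15795) / 81 = 196
R = √196 = 14  ⇒  r_B = 14 − 6 = 8

rB=8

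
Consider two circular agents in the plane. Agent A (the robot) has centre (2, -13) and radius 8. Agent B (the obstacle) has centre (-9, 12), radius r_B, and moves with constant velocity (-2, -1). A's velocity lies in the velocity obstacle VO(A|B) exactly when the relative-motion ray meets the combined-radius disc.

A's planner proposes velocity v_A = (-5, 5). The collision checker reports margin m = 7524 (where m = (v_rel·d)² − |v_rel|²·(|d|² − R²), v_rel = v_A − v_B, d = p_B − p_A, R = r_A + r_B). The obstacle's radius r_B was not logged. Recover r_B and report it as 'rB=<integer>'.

m = 7524
d = (-11, 25);  v_rel = (-3, 6),  |v_rel|² = 45
v_rel×d = (-3)·(25) − (6)·(-11) = -9
since m = R²·45 − (-9)²:  R² = (81 + 7524) / 45 = 169
R = √169 = 13  ⇒  r_B = 13 − 8 = 5

rB=5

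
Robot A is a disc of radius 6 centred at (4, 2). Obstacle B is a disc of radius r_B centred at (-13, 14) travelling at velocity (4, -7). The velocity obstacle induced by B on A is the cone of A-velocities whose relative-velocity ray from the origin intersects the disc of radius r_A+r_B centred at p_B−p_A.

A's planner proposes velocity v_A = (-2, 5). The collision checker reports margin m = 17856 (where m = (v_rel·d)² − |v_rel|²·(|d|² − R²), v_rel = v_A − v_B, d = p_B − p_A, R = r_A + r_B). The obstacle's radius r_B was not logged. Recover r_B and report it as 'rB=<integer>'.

m = 17856
d = (-17, 12);  v_rel = (-6, 12),  |v_rel|² = 180
v_rel×d = (-6)·(12) − (12)·(-17) = 132
since m = R²·180 − 132²:  R² = (17424 + 17856) / 180 = 196
R = √196 = 14  ⇒  r_B = 14 − 6 = 8

rB=8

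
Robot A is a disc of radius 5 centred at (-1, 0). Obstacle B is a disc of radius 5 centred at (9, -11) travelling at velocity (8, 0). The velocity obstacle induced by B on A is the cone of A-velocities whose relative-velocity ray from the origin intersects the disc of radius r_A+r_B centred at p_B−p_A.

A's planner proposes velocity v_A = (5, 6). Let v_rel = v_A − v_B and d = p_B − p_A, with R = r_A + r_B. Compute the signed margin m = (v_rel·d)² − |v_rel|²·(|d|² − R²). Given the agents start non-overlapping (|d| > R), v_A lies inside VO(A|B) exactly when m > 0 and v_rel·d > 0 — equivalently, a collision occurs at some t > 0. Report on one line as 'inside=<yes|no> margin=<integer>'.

d = (10, -11),  |d|² = 221;  R = 5+5 = 10,  c = 221−10² = 121
v_rel = (-3, 6),  |v_rel|² = 45;  v_rel·d = (-3)·(10) + (6)·(-11) = -96
45·t² + 192·t + 121 = 0  ⇒  m = (-96)² − 45·121 = 3771
m = 3771 > 0,  v_rel·d = -96 < 0  ⇒  outside

inside=no margin=3771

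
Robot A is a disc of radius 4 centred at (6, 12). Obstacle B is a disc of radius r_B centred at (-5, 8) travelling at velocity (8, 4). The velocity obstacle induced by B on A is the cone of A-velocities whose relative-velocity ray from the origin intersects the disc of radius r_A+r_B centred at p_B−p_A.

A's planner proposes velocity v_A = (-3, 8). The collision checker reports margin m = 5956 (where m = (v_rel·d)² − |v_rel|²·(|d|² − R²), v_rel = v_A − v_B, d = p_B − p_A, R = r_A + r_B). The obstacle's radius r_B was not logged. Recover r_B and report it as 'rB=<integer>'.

m = 5956
d = (-11, -4);  v_rel = (-11, 4),  |v_rel|² = 137
v_rel×d = (-11)·(-4) − (4)·(-11) = 88
since m = R²·137 − 88²:  R² = (7744 + 5956) / 137 = 100
R = √100 = 10  ⇒  r_B = 10 − 4 = 6

rB=6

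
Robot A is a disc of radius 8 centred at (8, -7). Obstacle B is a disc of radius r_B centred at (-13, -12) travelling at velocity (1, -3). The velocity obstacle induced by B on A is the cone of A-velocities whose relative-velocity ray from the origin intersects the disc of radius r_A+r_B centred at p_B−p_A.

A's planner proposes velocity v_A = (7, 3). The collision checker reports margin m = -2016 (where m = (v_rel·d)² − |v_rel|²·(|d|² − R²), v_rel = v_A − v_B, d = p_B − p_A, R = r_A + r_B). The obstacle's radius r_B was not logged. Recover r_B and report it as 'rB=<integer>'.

m = -2016
d = (-21, -5);  v_rel = (6, 6),  |v_rel|² = 72
v_rel×d = (6)·(-5) − (6)·(-21) = 96
since m = R²·72 − 96²:  R² = (9216 + -2016) / 72 = 100
R = √100 = 10  ⇒  r_B = 10 − 8 = 2

rB=2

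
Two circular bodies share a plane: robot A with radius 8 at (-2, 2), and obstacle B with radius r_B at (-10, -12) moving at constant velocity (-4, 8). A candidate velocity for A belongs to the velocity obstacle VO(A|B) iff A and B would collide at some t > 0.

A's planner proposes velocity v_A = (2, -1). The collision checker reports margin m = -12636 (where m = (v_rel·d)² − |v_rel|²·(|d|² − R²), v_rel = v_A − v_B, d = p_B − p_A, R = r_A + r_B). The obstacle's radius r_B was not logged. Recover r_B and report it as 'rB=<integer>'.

m = -12636
d = (-8, -14);  v_rel = (6, -9),  |v_rel|² = 117
v_rel×d = (6)·(-14) − (-9)·(-8) = -156
since m = R²·117 − (-156)²:  R² = (24336 + -12636) / 117 = 100
R = √100 = 10  ⇒  r_B = 10 − 8 = 2

rB=2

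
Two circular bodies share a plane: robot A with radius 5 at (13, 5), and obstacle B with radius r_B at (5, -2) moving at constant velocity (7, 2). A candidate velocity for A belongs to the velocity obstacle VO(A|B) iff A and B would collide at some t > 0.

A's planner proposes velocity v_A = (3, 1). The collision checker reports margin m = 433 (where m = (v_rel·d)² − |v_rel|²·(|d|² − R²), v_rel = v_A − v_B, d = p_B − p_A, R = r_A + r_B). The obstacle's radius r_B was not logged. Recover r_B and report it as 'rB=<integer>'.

m = 433
d = (-8, -7);  v_rel = (-4, -1),  |v_rel|² = 17
v_rel×d = (-4)·(-7) − (-1)·(-8) = 20
since m = R²·17 − 20²:  R² = (400 + 433) / 17 = 49
R = √49 = 7  ⇒  r_B = 7 − 5 = 2

rB=2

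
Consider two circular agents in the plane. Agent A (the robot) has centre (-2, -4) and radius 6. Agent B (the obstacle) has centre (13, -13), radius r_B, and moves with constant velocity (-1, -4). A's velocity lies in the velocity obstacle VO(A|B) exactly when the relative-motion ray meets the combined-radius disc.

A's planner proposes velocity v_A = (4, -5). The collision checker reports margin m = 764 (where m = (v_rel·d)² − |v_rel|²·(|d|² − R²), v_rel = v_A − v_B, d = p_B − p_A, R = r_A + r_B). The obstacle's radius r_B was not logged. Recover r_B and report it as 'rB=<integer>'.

m = 764
d = (15, -9);  v_rel = (5, -1),  |v_rel|² = 26
v_rel×d = (5)·(-9) − (-1)·(15) = -30
since m = R²·26 − (-30)²:  R² = (900 + 764) / 26 = 64
R = √64 = 8  ⇒  r_B = 8 − 6 = 2

rB=2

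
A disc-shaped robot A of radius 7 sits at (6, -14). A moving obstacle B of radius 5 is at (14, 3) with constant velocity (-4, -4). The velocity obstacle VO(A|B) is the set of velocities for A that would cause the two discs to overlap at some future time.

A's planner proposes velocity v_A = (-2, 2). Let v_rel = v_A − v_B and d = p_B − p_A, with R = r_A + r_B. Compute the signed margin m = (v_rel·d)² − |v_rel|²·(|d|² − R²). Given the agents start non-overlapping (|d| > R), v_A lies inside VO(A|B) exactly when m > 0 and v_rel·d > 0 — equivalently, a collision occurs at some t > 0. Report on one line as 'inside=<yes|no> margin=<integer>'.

d = (8, 17),  |d|² = 353;  R = 7+5 = 12,  c = 353−12² = 209
v_rel = (2, 6),  |v_rel|² = 40;  v_rel·d = (2)·(8) + (6)·(17) = 118
40·t² − 236·t + 209 = 0  ⇒  m = 118² − 40·209 = 5564
m = 5564 > 0,  v_rel·d = 118 > 0  ⇒  inside

inside=yes margin=5564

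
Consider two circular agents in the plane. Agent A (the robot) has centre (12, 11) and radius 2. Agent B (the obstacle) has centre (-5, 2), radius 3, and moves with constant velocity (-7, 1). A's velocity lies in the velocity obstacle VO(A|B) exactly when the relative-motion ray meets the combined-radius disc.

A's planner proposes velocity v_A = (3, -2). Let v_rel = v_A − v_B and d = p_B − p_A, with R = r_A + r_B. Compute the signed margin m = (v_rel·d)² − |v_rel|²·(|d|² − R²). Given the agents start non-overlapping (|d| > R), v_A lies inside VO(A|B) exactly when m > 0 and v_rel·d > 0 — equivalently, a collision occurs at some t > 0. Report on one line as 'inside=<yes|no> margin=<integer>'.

d = (-17, -9),  |d|² = 370;  R = 2+3 = 5,  c = 370−5² = 345
v_rel = (10, -3),  |v_rel|² = 109;  v_rel·d = (10)·(-17) + (-3)·(-9) = -143
109·t² + 286·t + 345 = 0  ⇒  m = (-143)² − 109·345 = -17156
m = -17156 < 0,  v_rel·d = -143 < 0  ⇒  outside

inside=no margin=-17156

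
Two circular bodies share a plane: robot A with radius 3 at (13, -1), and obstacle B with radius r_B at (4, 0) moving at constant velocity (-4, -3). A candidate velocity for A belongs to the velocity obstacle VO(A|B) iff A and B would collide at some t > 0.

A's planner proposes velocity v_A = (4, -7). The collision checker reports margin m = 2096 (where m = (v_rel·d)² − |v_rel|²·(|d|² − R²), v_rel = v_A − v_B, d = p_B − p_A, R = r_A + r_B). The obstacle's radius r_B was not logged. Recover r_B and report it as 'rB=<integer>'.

m = 2096
d = (-9, 1);  v_rel = (8, -4),  |v_rel|² = 80
v_rel×d = (8)·(1) − (-4)·(-9) = -28
since m = R²·80 − (-28)²:  R² = (784 + 2096) / 80 = 36
R = √36 = 6  ⇒  r_B = 6 − 3 = 3

rB=3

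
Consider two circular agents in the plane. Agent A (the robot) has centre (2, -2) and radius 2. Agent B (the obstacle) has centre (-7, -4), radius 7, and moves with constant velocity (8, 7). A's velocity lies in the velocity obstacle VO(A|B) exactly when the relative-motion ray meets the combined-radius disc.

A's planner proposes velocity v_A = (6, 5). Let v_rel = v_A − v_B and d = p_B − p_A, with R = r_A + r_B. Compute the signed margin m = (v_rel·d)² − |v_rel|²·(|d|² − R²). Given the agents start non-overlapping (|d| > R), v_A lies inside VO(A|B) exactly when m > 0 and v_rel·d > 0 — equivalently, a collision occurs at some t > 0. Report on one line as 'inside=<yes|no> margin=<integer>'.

d = (-9, -2),  |d|² = 85;  R = 2+7 = 9,  c = 85−9² = 4
v_rel = (-2, -2),  |v_rel|² = 8;  v_rel·d = (-2)·(-9) + (-2)·(-2) = 22
8·t² − 44·t + 4 = 0  ⇒  m = 22² − 8·4 = 452
m = 452 > 0,  v_rel·d = 22 > 0  ⇒  inside

inside=yes margin=452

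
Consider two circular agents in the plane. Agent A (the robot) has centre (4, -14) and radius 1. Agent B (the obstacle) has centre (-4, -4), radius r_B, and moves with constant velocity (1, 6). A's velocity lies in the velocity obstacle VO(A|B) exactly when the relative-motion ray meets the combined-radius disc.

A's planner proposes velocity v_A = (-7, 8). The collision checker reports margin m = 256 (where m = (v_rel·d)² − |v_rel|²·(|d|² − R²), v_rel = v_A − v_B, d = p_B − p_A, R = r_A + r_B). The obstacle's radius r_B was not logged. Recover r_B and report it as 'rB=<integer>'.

m = 256
d = (-8, 10);  v_rel = (-8, 2),  |v_rel|² = 68
v_rel×d = (-8)·(10) − (2)·(-8) = -64
since m = R²·68 − (-64)²:  R² = (4096 + 256) / 68 = 64
R = √64 = 8  ⇒  r_B = 8 − 1 = 7

rB=7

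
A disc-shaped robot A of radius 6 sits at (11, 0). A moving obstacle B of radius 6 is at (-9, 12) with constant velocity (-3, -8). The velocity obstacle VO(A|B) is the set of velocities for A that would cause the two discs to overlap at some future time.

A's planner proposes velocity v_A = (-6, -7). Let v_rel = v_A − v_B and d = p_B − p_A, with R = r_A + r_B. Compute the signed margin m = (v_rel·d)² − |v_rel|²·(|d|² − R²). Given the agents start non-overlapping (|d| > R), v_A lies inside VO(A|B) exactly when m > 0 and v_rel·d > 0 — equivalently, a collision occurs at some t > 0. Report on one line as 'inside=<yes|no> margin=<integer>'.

d = (-20, 12),  |d|² = 544;  R = 6+6 = 12,  c = 544−12² = 400
v_rel = (-3, 1),  |v_rel|² = 10;  v_rel·d = (-3)·(-20) + (1)·(12) = 72
10·t² − 144·t + 400 = 0  ⇒  m = 72² − 10·400 = 1184
m = 1184 > 0,  v_rel·d = 72 > 0  ⇒  inside

inside=yes margin=1184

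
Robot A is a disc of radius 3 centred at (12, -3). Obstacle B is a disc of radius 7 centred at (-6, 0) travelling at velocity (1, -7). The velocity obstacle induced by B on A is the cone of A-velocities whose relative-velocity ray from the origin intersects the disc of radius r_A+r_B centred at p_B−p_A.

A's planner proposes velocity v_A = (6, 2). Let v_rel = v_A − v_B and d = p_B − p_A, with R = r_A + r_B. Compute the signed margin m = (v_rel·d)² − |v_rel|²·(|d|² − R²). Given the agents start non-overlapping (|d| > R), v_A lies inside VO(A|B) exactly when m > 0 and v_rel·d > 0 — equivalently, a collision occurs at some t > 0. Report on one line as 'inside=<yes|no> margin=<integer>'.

d = (-18, 3),  |d|² = 333;  R = 3+7 = 10,  c = 333−10² = 233
v_rel = (5, 9),  |v_rel|² = 106;  v_rel·d = (5)·(-18) + (9)·(3) = -63
106·t² + 126·t + 233 = 0  ⇒  m = (-63)² − 106·233 = -20729
m = -20729 < 0,  v_rel·d = -63 < 0  ⇒  outside

inside=no margin=-20729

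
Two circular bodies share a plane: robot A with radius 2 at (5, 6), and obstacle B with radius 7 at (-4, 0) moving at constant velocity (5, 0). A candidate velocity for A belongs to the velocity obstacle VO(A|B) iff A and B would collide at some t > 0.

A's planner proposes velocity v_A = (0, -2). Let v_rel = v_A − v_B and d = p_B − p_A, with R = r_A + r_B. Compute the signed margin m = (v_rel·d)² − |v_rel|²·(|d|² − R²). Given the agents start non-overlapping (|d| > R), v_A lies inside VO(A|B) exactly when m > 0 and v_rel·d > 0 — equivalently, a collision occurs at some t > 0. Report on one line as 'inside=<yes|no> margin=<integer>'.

d = (-9, -6),  |d|² = 117;  R = 2+7 = 9,  c = 117−9² = 36
v_rel = (-5, -2),  |v_rel|² = 29;  v_rel·d = (-5)·(-9) + (-2)·(-6) = 57
29·t² − 114·t + 36 = 0  ⇒  m = 57² − 29·36 = 2205
m = 2205 > 0,  v_rel·d = 57 > 0  ⇒  inside

inside=yes margin=2205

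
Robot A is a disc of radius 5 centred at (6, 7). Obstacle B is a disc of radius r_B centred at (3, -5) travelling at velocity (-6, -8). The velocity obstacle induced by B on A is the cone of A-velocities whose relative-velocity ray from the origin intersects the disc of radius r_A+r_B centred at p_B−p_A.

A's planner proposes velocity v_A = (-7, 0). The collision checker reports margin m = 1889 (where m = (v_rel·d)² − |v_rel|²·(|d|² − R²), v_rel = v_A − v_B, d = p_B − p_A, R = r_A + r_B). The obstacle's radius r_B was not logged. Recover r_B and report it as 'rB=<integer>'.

m = 1889
d = (-3, -12);  v_rel = (-1, 8),  |v_rel|² = 65
v_rel×d = (-1)·(-12) − (8)·(-3) = 36
since m = R²·65 − 36²:  R² = (1296 + 1889) / 65 = 49
R = √49 = 7  ⇒  r_B = 7 − 5 = 2

rB=2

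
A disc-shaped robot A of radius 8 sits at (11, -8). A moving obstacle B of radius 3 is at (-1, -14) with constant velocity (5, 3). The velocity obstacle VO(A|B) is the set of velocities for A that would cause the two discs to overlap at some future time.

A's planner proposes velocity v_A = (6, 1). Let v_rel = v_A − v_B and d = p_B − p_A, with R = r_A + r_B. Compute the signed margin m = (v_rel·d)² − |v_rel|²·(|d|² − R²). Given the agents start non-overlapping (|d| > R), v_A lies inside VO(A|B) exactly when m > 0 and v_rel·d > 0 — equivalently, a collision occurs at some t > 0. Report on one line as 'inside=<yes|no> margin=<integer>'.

d = (-12, -6),  |d|² = 180;  R = 8+3 = 11,  c = 180−11² = 59
v_rel = (1, -2),  |v_rel|² = 5;  v_rel·d = (1)·(-12) + (-2)·(-6) = 0
5·t² − 0·t + 59 = 0  ⇒  m = 0² − 5·59 = -295
m = -295 < 0,  v_rel·d = 0 = 0  ⇒  outside

inside=no margin=-295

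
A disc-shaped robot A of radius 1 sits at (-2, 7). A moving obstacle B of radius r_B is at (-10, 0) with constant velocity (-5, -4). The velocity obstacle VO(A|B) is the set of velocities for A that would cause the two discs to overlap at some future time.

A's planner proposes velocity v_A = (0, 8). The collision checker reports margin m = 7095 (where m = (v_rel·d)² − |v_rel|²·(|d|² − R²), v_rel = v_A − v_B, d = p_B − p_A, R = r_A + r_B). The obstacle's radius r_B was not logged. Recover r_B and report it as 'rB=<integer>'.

m = 7095
d = (-8, -7);  v_rel = (5, 12),  |v_rel|² = 169
v_rel×d = (5)·(-7) − (12)·(-8) = 61
since m = R²·169 − 61²:  R² = (3721 + 7095) / 169 = 64
R = √64 = 8  ⇒  r_B = 8 − 1 = 7

rB=7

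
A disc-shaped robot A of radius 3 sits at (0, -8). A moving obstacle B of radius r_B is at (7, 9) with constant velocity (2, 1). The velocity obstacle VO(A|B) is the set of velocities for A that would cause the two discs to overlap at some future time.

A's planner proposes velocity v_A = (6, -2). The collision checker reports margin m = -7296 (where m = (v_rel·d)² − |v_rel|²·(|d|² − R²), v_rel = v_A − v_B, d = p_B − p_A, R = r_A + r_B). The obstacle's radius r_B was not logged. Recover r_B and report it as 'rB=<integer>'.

m = -7296
d = (7, 17);  v_rel = (4, -3),  |v_rel|² = 25
v_rel×d = (4)·(17) − (-3)·(7) = 89
since m = R²·25 − 89²:  R² = (7921 + -7296) / 25 = 25
R = √25 = 5  ⇒  r_B = 5 − 3 = 2

rB=2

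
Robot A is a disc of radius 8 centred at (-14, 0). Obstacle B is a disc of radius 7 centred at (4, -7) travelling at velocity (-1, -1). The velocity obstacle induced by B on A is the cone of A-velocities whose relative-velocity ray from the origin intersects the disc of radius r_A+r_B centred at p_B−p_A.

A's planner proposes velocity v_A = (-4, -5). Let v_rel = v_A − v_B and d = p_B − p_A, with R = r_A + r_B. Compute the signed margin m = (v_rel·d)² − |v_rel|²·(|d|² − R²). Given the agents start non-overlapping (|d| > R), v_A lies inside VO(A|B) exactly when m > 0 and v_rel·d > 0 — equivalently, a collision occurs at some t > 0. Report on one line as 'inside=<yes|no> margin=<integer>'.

d = (18, -7),  |d|² = 373;  R = 8+7 = 15,  c = 373−15² = 148
v_rel = (-3, -4),  |v_rel|² = 25;  v_rel·d = (-3)·(18) + (-4)·(-7) = -26
25·t² + 52·t + 148 = 0  ⇒  m = (-26)² − 25·148 = -3024
m = -3024 < 0,  v_rel·d = -26 < 0  ⇒  outside

inside=no margin=-3024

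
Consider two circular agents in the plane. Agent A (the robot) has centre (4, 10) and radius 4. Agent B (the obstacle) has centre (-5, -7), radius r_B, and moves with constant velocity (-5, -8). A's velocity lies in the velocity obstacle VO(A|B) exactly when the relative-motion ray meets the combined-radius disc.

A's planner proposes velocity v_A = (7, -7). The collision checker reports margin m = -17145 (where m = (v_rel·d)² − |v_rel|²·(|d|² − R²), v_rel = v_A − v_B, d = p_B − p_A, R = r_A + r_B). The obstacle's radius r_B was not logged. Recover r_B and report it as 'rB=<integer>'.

m = -17145
d = (-9, -17);  v_rel = (12, 1),  |v_rel|² = 145
v_rel×d = (12)·(-17) − (1)·(-9) = -195
since m = R²·145 − (-195)²:  R² = (38025 + -17145) / 145 = 144
R = √144 = 12  ⇒  r_B = 12 − 4 = 8

rB=8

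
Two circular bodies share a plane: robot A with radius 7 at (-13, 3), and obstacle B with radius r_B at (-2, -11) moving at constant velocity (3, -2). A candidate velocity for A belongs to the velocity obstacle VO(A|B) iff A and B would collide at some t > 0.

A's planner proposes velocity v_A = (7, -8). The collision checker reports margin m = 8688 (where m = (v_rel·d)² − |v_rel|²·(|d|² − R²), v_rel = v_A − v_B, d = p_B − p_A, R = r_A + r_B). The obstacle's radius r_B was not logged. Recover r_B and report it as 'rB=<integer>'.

m = 8688
d = (11, -14);  v_rel = (4, -6),  |v_rel|² = 52
v_rel×d = (4)·(-14) − (-6)·(11) = 10
since m = R²·52 − 10²:  R² = (100 + 8688) / 52 = 169
R = √169 = 13  ⇒  r_B = 13 − 7 = 6

rB=6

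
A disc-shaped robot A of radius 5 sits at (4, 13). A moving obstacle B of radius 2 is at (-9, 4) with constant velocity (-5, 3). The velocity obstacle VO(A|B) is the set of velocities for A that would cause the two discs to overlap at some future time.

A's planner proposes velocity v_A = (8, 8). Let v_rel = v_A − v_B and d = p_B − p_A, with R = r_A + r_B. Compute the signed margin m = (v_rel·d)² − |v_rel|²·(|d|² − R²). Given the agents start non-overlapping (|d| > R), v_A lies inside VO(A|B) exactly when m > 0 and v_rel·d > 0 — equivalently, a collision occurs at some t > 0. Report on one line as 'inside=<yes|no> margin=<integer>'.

d = (-13, -9),  |d|² = 250;  R = 5+2 = 7,  c = 250−7² = 201
v_rel = (13, 5),  |v_rel|² = 194;  v_rel·d = (13)·(-13) + (5)·(-9) = -214
194·t² + 428·t + 201 = 0  ⇒  m = (-214)² − 194·201 = 6802
m = 6802 > 0,  v_rel·d = -214 < 0  ⇒  outside

inside=no margin=6802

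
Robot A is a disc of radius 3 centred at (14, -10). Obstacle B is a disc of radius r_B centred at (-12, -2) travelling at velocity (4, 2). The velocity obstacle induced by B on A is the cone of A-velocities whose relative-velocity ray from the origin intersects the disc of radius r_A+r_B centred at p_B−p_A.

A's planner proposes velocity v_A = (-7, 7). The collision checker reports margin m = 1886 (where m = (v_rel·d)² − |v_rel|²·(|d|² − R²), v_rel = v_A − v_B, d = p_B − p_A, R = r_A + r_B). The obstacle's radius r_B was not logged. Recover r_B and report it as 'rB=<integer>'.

m = 1886
d = (-26, 8);  v_rel = (-11, 5),  |v_rel|² = 146
v_rel×d = (-11)·(8) − (5)·(-26) = 42
since m = R²·146 − 42²:  R² = (1764 + 1886) / 146 = 25
R = √25 = 5  ⇒  r_B = 5 − 3 = 2

rB=2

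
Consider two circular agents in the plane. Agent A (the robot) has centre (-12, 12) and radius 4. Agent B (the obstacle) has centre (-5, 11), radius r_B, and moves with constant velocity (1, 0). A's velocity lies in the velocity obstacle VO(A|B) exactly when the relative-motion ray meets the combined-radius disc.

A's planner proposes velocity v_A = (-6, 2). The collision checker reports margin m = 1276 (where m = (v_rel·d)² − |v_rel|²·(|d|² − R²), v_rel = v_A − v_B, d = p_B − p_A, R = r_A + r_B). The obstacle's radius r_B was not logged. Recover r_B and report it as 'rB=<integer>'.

m = 1276
d = (7, -1);  v_rel = (-7, 2),  |v_rel|² = 53
v_rel×d = (-7)·(-1) − (2)·(7) = -7
since m = R²·53 − (-7)²:  R² = (49 + 1276) / 53 = 25
R = √25 = 5  ⇒  r_B = 5 − 4 = 1

rB=1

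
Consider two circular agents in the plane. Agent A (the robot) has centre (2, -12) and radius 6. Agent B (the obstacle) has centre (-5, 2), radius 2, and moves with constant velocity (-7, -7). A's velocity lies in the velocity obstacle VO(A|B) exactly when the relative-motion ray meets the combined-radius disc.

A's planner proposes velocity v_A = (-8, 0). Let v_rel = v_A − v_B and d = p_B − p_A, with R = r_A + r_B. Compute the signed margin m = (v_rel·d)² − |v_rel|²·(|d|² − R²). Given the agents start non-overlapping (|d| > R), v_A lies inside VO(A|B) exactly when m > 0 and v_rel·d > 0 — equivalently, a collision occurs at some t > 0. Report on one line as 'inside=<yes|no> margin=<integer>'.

d = (-7, 14),  |d|² = 245;  R = 6+2 = 8,  c = 245−8² = 181
v_rel = (-1, 7),  |v_rel|² = 50;  v_rel·d = (-1)·(-7) + (7)·(14) = 105
50·t² − 210·t + 181 = 0  ⇒  m = 105² − 50·181 = 1975
m = 1975 > 0,  v_rel·d = 105 > 0  ⇒  inside

inside=yes margin=1975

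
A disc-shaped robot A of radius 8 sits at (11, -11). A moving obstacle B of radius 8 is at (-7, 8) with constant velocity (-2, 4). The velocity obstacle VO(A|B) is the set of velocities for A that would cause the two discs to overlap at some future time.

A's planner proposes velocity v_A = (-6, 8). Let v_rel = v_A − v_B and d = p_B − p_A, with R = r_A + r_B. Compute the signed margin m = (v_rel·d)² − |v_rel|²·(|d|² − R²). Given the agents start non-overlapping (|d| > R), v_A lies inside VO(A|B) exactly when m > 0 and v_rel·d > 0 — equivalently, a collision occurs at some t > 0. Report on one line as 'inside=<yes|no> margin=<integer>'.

d = (-18, 19),  |d|² = 685;  R = 8+8 = 16,  c = 685−16² = 429
v_rel = (-4, 4),  |v_rel|² = 32;  v_rel·d = (-4)·(-18) + (4)·(19) = 148
32·t² − 296·t + 429 = 0  ⇒  m = 148² − 32·429 = 8176
m = 8176 > 0,  v_rel·d = 148 > 0  ⇒  inside

inside=yes margin=8176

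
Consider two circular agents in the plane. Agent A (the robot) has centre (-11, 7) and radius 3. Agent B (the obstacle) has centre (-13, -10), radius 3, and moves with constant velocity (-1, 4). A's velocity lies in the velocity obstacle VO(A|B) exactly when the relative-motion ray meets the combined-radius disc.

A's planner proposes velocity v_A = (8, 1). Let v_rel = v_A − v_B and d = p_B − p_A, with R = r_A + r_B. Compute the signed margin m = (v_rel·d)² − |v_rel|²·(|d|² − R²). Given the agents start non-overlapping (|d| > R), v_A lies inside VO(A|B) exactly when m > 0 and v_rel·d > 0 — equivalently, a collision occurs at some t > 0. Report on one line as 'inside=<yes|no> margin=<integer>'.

d = (-2, -17),  |d|² = 293;  R = 3+3 = 6,  c = 293−6² = 257
v_rel = (9, -3),  |v_rel|² = 90;  v_rel·d = (9)·(-2) + (-3)·(-17) = 33
90·t² − 66·t + 257 = 0  ⇒  m = 33² − 90·257 = -22041
m = -22041 < 0,  v_rel·d = 33 > 0  ⇒  outside

inside=no margin=-22041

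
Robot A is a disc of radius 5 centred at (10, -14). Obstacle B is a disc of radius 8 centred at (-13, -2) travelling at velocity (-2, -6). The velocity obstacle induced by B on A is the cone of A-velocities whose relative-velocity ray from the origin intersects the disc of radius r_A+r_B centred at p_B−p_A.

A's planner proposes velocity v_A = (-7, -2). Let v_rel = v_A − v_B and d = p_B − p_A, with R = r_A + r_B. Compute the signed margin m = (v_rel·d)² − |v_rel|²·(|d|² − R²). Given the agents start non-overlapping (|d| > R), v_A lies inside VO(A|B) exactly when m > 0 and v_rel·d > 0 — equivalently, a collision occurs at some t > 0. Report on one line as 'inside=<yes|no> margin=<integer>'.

d = (-23, 12),  |d|² = 673;  R = 5+8 = 13,  c = 673−13² = 504
v_rel = (-5, 4),  |v_rel|² = 41;  v_rel·d = (-5)·(-23) + (4)·(12) = 163
41·t² − 326·t + 504 = 0  ⇒  m = 163² − 41·504 = 5905
m = 5905 > 0,  v_rel·d = 163 > 0  ⇒  inside

inside=yes margin=5905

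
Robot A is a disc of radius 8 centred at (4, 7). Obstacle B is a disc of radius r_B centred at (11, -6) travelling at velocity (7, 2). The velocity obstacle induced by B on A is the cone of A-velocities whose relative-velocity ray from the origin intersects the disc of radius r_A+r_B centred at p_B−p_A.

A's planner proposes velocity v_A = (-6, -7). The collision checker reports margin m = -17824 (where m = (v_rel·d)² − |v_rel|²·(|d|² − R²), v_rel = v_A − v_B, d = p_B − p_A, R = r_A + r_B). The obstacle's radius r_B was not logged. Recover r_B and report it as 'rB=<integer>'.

m = -17824
d = (7, -13);  v_rel = (-13, -9),  |v_rel|² = 250
v_rel×d = (-13)·(-13) − (-9)·(7) = 232
since m = R²·250 − 232²:  R² = (53824 + -17824) / 250 = 144
R = √144 = 12  ⇒  r_B = 12 − 8 = 4

rB=4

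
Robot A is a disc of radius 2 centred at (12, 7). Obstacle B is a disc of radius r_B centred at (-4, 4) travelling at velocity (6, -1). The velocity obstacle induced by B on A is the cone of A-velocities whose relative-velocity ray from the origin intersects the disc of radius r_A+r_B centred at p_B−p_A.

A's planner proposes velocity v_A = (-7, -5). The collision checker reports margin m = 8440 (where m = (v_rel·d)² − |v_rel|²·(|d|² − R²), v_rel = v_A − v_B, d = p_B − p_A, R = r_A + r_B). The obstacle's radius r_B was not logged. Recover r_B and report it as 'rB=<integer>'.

m = 8440
d = (-16, -3);  v_rel = (-13, -4),  |v_rel|² = 185
v_rel×d = (-13)·(-3) − (-4)·(-16) = -25
since m = R²·185 − (-25)²:  R² = (625 + 8440) / 185 = 49
R = √49 = 7  ⇒  r_B = 7 − 2 = 5

rB=5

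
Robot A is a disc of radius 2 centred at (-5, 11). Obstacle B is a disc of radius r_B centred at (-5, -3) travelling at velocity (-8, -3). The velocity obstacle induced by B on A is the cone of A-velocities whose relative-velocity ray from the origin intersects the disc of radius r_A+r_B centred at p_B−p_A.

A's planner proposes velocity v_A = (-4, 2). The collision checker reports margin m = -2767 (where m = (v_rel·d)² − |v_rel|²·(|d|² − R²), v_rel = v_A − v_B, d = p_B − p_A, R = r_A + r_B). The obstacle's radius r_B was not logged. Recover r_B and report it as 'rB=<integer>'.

m = -2767
d = (0, -14);  v_rel = (4, 5),  |v_rel|² = 41
v_rel×d = (4)·(-14) − (5)·(0) = -56
since m = R²·41 − (-56)²:  R² = (3136 + -2767) / 41 = 9
R = √9 = 3  ⇒  r_B = 3 − 2 = 1

rB=1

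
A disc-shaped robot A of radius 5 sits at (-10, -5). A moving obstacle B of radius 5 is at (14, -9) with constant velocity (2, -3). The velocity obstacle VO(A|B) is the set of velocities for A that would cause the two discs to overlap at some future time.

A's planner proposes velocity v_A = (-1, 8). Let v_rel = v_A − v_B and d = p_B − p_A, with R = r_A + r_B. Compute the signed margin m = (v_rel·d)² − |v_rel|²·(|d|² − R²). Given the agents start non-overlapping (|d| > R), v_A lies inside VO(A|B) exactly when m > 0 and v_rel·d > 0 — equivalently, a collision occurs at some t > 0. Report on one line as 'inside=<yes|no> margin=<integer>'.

d = (24, -4),  |d|² = 592;  R = 5+5 = 10,  c = 592−10² = 492
v_rel = (-3, 11),  |v_rel|² = 130;  v_rel·d = (-3)·(24) + (11)·(-4) = -116
130·t² + 232·t + 492 = 0  ⇒  m = (-116)² − 130·492 = -50504
m = -50504 < 0,  v_rel·d = -116 < 0  ⇒  outside

inside=no margin=-50504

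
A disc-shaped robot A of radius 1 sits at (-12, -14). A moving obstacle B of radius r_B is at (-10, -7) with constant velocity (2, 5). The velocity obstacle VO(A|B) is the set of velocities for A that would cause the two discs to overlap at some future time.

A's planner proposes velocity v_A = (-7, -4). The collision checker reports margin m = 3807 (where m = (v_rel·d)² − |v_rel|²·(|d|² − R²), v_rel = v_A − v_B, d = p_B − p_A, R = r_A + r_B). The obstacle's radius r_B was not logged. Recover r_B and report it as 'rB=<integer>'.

m = 3807
d = (2, 7);  v_rel = (-9, -9),  |v_rel|² = 162
v_rel×d = (-9)·(7) − (-9)·(2) = -45
since m = R²·162 − (-45)²:  R² = (2025 + 3807) / 162 = 36
R = √36 = 6  ⇒  r_B = 6 − 1 = 5

rB=5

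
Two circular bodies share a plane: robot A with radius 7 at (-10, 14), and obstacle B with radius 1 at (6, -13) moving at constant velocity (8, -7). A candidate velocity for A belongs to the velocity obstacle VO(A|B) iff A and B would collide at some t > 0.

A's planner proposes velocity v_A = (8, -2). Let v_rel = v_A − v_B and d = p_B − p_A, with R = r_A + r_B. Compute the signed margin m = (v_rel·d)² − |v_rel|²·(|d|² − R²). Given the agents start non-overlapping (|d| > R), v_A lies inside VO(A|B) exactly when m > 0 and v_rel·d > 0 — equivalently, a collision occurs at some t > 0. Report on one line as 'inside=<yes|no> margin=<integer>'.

d = (16, -27),  |d|² = 985;  R = 7+1 = 8,  c = 985−8² = 921
v_rel = (0, 5),  |v_rel|² = 25;  v_rel·d = (0)·(16) + (5)·(-27) = -135
25·t² + 270·t + 921 = 0  ⇒  m = (-135)² − 25·921 = -4800
m = -4800 < 0,  v_rel·d = -135 < 0  ⇒  outside

inside=no margin=-4800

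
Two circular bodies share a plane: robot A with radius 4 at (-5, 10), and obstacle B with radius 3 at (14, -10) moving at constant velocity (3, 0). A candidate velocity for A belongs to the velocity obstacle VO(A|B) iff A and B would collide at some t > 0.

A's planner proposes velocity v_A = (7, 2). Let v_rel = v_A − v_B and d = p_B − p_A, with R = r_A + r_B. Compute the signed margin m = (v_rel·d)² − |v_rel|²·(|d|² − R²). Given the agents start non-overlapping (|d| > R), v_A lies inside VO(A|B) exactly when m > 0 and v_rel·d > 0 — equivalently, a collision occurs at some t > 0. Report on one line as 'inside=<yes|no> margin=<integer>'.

d = (19, -20),  |d|² = 761;  R = 4+3 = 7,  c = 761−7² = 712
v_rel = (4, 2),  |v_rel|² = 20;  v_rel·d = (4)·(19) + (2)·(-20) = 36
20·t² − 72·t + 712 = 0  ⇒  m = 36² − 20·712 = -12944
m = -12944 < 0,  v_rel·d = 36 > 0  ⇒  outside

inside=no margin=-12944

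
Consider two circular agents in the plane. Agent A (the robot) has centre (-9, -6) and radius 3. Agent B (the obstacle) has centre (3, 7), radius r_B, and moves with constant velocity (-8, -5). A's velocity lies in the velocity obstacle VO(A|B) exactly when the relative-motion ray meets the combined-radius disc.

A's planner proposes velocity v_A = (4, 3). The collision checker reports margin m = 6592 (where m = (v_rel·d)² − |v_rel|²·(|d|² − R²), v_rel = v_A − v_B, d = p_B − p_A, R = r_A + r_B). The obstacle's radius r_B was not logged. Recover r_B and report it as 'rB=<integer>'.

m = 6592
d = (12, 13);  v_rel = (12, 8),  |v_rel|² = 208
v_rel×d = (12)·(13) − (8)·(12) = 60
since m = R²·208 − 60²:  R² = (3600 + 6592) / 208 = 49
R = √49 = 7  ⇒  r_B = 7 − 3 = 4

rB=4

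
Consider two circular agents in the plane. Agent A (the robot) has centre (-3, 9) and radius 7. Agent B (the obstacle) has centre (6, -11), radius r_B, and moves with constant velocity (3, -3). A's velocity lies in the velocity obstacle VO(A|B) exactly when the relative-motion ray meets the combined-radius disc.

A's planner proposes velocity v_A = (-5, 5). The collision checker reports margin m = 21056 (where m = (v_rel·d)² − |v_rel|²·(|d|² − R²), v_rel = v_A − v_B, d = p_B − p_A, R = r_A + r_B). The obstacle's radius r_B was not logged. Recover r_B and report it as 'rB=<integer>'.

m = 21056
d = (9, -20);  v_rel = (-8, 8),  |v_rel|² = 128
v_rel×d = (-8)·(-20) − (8)·(9) = 88
since m = R²·128 − 88²:  R² = (7744 + 21056) / 128 = 225
R = √225 = 15  ⇒  r_B = 15 − 7 = 8

rB=8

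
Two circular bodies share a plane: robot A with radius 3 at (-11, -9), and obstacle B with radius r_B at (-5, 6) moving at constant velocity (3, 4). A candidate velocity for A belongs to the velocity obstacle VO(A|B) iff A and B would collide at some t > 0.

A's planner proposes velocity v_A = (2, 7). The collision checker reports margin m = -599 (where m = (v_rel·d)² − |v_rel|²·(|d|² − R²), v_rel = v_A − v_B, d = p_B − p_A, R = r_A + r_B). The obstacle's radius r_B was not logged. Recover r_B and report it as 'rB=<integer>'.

m = -599
d = (6, 15);  v_rel = (-1, 3),  |v_rel|² = 10
v_rel×d = (-1)·(15) − (3)·(6) = -33
since m = R²·10 − (-33)²:  R² = (1089 + -599) / 10 = 49
R = √49 = 7  ⇒  r_B = 7 − 3 = 4

rB=4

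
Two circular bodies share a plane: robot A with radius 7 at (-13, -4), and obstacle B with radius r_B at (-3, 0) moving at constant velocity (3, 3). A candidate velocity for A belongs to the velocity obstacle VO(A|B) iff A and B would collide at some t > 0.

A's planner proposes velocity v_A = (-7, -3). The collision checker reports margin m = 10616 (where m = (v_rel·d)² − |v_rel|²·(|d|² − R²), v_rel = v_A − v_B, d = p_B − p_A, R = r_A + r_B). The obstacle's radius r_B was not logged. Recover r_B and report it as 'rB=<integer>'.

m = 10616
d = (10, 4);  v_rel = (-10, -6),  |v_rel|² = 136
v_rel×d = (-10)·(4) − (-6)·(10) = 20
since m = R²·136 − 20²:  R² = (400 + 10616) / 136 = 81
R = √81 = 9  ⇒  r_B = 9 − 7 = 2

rB=2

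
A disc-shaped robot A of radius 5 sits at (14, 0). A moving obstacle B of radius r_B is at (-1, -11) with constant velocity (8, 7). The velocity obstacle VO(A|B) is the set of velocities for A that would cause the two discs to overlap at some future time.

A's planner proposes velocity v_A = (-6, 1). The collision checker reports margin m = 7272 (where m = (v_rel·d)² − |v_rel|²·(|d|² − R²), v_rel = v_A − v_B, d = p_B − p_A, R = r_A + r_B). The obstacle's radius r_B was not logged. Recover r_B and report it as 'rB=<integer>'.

m = 7272
d = (-15, -11);  v_rel = (-14, -6),  |v_rel|² = 232
v_rel×d = (-14)·(-11) − (-6)·(-15) = 64
since m = R²·232 − 64²:  R² = (4096 + 7272) / 232 = 49
R = √49 = 7  ⇒  r_B = 7 − 5 = 2

rB=2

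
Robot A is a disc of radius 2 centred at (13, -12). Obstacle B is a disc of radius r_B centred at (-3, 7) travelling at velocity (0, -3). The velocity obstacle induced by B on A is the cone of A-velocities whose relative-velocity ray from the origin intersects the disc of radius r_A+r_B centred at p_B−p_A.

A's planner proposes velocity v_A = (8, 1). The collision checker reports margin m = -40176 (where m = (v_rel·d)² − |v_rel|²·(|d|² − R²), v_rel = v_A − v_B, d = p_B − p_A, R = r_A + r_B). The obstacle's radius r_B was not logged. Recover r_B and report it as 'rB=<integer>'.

m = -40176
d = (-16, 19);  v_rel = (8, 4),  |v_rel|² = 80
v_rel×d = (8)·(19) − (4)·(-16) = 216
since m = R²·80 − 216²:  R² = (46656 + -40176) / 80 = 81
R = √81 = 9  ⇒  r_B = 9 − 2 = 7

rB=7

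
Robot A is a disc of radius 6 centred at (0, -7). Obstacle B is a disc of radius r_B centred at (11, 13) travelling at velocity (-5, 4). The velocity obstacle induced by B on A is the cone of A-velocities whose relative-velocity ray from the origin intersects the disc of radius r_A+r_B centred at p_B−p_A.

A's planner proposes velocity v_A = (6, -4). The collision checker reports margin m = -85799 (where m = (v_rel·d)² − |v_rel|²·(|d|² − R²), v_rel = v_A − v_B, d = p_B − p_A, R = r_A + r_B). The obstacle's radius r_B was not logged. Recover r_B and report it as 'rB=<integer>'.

m = -85799
d = (11, 20);  v_rel = (11, -8),  |v_rel|² = 185
v_rel×d = (11)·(20) − (-8)·(11) = 308
since m = R²·185 − 308²:  R² = (94864 + -85799) / 185 = 49
R = √49 = 7  ⇒  r_B = 7 − 6 = 1

rB=1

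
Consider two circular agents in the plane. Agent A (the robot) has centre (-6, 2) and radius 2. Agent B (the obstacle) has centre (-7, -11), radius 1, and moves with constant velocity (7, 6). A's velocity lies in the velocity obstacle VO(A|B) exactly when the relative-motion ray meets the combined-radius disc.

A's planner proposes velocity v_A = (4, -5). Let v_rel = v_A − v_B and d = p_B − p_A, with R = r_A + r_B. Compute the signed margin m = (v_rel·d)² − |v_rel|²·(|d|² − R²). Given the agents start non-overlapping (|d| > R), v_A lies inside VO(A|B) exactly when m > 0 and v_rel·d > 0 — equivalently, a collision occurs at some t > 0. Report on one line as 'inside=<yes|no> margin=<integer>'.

d = (-1, -13),  |d|² = 170;  R = 2+1 = 3,  c = 170−3² = 161
v_rel = (-3, -11),  |v_rel|² = 130;  v_rel·d = (-3)·(-1) + (-11)·(-13) = 146
130·t² − 292·t + 161 = 0  ⇒  m = 146² − 130·161 = 386
m = 386 > 0,  v_rel·d = 146 > 0  ⇒  inside

inside=yes margin=386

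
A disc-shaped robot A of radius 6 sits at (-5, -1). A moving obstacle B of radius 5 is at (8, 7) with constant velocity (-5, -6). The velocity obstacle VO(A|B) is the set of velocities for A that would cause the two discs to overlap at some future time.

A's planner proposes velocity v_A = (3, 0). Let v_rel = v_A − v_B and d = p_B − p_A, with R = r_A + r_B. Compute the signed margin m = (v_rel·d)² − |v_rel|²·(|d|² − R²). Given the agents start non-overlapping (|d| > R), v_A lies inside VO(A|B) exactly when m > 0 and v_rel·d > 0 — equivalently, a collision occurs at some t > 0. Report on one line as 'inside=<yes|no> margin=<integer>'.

d = (13, 8),  |d|² = 233;  R = 6+5 = 11,  c = 233−11² = 112
v_rel = (8, 6),  |v_rel|² = 100;  v_rel·d = (8)·(13) + (6)·(8) = 152
100·t² − 304·t + 112 = 0  ⇒  m = 152² − 100·112 = 11904
m = 11904 > 0,  v_rel·d = 152 > 0  ⇒  inside

inside=yes margin=11904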